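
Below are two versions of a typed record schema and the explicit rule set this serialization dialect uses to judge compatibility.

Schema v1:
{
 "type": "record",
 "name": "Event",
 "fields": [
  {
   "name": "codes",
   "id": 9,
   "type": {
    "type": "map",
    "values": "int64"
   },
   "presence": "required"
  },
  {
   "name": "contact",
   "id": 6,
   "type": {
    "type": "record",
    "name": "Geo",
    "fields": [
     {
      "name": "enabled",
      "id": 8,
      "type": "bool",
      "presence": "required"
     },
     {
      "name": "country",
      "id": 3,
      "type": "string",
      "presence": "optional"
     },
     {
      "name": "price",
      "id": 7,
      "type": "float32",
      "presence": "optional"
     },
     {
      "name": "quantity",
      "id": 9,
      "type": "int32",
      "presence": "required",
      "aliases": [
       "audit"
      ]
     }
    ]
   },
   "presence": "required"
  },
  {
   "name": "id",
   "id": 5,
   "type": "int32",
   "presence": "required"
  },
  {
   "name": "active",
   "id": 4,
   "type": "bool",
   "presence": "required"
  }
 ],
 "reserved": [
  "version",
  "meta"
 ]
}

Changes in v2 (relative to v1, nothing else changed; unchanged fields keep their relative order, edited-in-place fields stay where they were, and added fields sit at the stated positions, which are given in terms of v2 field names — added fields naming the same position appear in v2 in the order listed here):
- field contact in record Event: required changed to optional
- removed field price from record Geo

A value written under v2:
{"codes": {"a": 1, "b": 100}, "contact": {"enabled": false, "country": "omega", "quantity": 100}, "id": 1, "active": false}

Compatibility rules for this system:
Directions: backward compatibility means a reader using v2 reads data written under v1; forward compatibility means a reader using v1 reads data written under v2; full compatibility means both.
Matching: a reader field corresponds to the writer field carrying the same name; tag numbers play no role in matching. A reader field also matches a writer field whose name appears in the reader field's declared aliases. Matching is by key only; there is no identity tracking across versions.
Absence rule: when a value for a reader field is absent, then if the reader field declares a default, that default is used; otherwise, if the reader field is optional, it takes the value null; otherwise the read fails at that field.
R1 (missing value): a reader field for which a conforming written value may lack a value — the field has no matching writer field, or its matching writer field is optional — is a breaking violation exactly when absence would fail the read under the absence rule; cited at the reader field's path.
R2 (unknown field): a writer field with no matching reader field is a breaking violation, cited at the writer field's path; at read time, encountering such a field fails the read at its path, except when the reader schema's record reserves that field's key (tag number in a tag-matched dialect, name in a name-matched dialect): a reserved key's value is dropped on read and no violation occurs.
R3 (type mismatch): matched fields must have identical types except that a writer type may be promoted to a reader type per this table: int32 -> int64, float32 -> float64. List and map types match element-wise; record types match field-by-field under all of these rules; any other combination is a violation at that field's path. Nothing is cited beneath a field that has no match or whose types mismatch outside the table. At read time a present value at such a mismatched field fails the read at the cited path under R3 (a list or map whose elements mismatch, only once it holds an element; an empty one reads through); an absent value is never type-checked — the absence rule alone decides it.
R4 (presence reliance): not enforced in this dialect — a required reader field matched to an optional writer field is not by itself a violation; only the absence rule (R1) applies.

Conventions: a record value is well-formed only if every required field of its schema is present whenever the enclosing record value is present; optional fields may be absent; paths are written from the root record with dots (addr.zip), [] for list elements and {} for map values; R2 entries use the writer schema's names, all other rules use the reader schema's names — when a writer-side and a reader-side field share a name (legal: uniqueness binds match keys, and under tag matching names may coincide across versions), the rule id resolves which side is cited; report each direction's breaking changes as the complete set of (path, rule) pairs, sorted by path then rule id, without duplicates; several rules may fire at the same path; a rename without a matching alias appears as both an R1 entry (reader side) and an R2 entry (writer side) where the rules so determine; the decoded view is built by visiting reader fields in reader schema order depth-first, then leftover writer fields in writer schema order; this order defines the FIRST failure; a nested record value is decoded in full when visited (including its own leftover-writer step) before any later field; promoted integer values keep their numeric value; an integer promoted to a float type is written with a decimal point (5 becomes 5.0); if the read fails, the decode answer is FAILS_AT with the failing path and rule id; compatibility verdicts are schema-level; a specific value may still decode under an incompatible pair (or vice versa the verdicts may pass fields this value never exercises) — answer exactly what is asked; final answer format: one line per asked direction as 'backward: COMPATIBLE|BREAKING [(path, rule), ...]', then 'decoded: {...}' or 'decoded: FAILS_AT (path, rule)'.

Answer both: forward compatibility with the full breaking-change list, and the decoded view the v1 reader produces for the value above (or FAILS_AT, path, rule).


forward: BREAKING [(contact, R1)]; decoded: {"codes": {"a": 1, "b": 100}, "contact": {"enabled": false, "country": "omega", "price": null, "quantity": 100}, "id": 1, "active": false}

the writer's type comes first in each Event pair
checking forward for Event: reader v1 against writer v2:
  codes: paired with writer codes (map<string, int64> -> map<string, int64>; writer required)
  contact: paired with writer contact (Geo -> Geo; writer optional)
  id: paired with writer id (int32 -> int32; writer required)
  active: paired with writer active (bool -> bool; writer required)
  contact.enabled: paired with writer contact.enabled (bool -> bool; writer required)
  contact.country: paired with writer contact.country (string -> string; writer optional)
  contact.price has no writer counterpart
  contact.quantity: paired with writer contact.quantity (int32 -> int32; writer required)
  violation R1 at contact
  => 1 violation(s): forward is BREAKING for Event
decode (reader v1):
  codes := {"a": 1, "b": 100}
  contact.enabled := false
  contact.country := "omega"
  contact.price := null (absent, optional -> null)
  contact.quantity := 100
  id := 1
  active := false
  => decoded: {"codes": {"a": 1, "b": 100}, "contact": {"enabled": false, "country": "omega", "price": null, "quantity": 100}, "id": 1, "active": false}
ruling out the remaining Event differences:
  removed field price from record Geo -> matters only for Event's backward compatibility — outside the asked direction


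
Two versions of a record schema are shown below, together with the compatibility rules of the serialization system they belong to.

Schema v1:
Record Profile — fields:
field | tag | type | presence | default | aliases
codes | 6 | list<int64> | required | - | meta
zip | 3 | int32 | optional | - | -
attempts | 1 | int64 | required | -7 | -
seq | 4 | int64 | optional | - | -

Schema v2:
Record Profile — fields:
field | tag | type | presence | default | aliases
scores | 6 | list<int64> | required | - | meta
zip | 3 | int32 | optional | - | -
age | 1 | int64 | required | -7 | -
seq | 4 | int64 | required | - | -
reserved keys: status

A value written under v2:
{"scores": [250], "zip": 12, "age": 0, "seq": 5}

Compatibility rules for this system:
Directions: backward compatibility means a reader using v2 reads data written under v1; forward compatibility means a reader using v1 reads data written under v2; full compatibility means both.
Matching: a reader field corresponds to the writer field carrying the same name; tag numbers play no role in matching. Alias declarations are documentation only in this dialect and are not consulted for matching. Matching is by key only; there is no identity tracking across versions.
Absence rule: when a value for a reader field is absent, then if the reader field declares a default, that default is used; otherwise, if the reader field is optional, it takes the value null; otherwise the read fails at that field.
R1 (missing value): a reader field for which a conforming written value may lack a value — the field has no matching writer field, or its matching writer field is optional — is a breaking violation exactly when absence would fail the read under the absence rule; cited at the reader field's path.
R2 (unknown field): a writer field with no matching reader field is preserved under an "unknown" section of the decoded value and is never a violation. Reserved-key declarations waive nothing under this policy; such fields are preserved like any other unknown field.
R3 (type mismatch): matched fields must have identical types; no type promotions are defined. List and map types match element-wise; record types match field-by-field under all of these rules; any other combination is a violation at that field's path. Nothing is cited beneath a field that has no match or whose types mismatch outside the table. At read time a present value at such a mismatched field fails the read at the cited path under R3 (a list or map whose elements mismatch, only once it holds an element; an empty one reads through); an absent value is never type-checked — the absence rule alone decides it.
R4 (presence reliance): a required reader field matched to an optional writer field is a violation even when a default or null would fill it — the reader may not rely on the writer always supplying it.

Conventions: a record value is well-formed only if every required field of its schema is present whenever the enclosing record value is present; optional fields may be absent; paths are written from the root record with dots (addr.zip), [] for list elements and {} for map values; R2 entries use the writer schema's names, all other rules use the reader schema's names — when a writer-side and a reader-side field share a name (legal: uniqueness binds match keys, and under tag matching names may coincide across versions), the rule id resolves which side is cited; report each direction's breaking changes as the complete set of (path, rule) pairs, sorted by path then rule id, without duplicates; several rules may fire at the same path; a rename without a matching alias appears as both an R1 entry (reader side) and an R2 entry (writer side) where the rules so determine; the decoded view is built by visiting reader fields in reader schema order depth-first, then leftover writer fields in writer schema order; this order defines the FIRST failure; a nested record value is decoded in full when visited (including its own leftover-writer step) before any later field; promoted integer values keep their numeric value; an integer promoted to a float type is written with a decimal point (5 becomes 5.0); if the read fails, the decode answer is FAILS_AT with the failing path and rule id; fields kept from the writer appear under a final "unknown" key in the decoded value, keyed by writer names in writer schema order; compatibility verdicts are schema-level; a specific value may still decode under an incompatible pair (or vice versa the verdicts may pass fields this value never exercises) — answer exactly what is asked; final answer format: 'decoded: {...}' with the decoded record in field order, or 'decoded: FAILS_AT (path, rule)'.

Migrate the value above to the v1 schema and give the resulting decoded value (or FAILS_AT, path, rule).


decoded: FAILS_AT (codes, R1)

arrows below run writer -> reader for Profile
migrating the Profile value to v1:
  read fails at codes under R1 (no fill)
  => FAILS_AT (codes, R1)
remaining Profile differences; none change what is asked:
  field seq in record Profile: optional changed to required -> matters for Profile compatibility verdicts, not for this value's decode
  renamed field attempts to age in record Profile -> triggers nothing under the printed rules; the Profile answer is the same either way


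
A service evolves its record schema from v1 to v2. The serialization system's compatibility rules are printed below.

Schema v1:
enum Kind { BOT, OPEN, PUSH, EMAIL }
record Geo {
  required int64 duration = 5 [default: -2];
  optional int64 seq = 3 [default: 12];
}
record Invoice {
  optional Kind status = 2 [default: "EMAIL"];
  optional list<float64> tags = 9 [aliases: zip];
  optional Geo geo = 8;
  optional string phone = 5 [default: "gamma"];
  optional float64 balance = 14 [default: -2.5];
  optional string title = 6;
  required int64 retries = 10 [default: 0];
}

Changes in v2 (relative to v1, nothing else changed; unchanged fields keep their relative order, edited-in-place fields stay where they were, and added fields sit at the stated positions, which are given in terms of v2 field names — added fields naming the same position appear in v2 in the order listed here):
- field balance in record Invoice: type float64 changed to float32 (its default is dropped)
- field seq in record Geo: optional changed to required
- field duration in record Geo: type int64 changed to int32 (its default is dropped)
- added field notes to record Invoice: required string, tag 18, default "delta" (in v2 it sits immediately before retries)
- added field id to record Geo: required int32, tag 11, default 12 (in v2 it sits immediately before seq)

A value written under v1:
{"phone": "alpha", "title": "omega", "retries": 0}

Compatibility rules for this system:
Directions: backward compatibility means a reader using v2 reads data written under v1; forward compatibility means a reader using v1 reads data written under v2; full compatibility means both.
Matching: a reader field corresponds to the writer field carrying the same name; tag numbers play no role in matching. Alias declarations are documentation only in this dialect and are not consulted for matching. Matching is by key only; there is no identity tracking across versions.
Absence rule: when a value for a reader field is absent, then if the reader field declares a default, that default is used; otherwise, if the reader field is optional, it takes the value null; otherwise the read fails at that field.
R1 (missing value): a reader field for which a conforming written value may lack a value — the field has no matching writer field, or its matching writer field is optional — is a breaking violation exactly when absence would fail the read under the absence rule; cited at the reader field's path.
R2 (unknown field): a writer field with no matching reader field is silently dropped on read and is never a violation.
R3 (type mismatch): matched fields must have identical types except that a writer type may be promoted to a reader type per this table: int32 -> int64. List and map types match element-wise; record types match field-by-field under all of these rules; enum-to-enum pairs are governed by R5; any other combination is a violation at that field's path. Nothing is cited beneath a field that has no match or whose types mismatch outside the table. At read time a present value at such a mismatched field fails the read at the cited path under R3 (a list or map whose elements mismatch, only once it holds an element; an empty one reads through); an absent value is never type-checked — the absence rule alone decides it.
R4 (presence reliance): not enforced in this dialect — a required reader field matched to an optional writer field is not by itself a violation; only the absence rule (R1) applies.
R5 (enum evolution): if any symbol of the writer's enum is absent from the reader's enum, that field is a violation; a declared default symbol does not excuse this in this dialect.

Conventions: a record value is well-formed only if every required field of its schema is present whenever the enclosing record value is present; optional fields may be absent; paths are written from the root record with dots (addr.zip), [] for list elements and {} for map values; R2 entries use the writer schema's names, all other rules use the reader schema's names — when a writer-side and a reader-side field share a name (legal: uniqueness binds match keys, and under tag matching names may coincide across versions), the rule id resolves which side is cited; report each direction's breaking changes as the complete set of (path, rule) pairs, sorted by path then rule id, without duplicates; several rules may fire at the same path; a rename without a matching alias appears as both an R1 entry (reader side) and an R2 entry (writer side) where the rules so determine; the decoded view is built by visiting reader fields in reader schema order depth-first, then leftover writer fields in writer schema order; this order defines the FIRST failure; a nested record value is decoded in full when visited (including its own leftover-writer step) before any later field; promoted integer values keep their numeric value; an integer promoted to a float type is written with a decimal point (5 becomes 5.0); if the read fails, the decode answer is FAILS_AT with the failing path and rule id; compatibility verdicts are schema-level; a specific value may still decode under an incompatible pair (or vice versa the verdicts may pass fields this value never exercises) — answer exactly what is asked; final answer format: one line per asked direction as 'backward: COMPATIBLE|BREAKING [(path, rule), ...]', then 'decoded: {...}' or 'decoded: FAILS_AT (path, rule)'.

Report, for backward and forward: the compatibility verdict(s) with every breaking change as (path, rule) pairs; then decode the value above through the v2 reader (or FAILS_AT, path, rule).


backward: BREAKING [(balance, R3), (geo.duration, R3)]; forward: BREAKING [(balance, R3)]; decoded: {"status": "EMAIL", "tags": null, "geo": null, "phone": "alpha", "balance": null, "title": "omega", "notes": "delta", "retries": 0}

each type pair in Invoice: writer, then reader
backward pass over Invoice, reader schema v2, writer schema v1:
  status <- status (Kind -> Kind, writer optional)
  tags <- tags (list<float64> -> list<float64>, writer optional)
  geo <- geo (Geo -> Geo, writer optional)
  phone <- phone (string -> string, writer optional)
  balance <- balance (float64 -> float32, writer optional)
  title <- title (string -> string, writer optional)
  notes: no writer-side match
  retries <- retries (int64 -> int64, writer required)
  geo.duration <- geo.duration (int64 -> int32, writer required)
  geo.id: no writer-side match
  geo.seq <- geo.seq (int64 -> int64, writer optional)
  R3 fires at balance
  R3 fires at geo.duration
  => backward verdict for Invoice: BREAKING, 2 violation(s)
forward pass over Invoice, reader schema v1, writer schema v2:
  status <- status (Kind -> Kind, writer optional)
  tags <- tags (list<float64> -> list<float64>, writer optional)
  geo <- geo (Geo -> Geo, writer optional)
  phone <- phone (string -> string, writer optional)
  balance <- balance (float32 -> float64, writer optional)
  title <- title (string -> string, writer optional)
  retries <- retries (int64 -> int64, writer required)
  leftover writer field: notes
  geo.duration <- geo.duration (int32 -> int64, writer required)
  geo.seq <- geo.seq (int64 -> int64, writer required)
  leftover writer field: geo.id
  R3 fires at balance
  => forward verdict for Invoice: BREAKING, 1 violation(s)
decode (reader v2):
  status := "EMAIL" (missing; default applied)
  tags := null (missing; optional => null)
  geo := null (missing; optional => null)
  phone := "alpha"
  balance := null (missing; optional => null)
  title := "omega"
  notes := "delta" (missing; default applied)
  retries := 0
  => decoded: {"status": "EMAIL", "tags": null, "geo": null, "phone": "alpha", "balance": null, "title": "omega", "notes": "delta", "retries": 0}


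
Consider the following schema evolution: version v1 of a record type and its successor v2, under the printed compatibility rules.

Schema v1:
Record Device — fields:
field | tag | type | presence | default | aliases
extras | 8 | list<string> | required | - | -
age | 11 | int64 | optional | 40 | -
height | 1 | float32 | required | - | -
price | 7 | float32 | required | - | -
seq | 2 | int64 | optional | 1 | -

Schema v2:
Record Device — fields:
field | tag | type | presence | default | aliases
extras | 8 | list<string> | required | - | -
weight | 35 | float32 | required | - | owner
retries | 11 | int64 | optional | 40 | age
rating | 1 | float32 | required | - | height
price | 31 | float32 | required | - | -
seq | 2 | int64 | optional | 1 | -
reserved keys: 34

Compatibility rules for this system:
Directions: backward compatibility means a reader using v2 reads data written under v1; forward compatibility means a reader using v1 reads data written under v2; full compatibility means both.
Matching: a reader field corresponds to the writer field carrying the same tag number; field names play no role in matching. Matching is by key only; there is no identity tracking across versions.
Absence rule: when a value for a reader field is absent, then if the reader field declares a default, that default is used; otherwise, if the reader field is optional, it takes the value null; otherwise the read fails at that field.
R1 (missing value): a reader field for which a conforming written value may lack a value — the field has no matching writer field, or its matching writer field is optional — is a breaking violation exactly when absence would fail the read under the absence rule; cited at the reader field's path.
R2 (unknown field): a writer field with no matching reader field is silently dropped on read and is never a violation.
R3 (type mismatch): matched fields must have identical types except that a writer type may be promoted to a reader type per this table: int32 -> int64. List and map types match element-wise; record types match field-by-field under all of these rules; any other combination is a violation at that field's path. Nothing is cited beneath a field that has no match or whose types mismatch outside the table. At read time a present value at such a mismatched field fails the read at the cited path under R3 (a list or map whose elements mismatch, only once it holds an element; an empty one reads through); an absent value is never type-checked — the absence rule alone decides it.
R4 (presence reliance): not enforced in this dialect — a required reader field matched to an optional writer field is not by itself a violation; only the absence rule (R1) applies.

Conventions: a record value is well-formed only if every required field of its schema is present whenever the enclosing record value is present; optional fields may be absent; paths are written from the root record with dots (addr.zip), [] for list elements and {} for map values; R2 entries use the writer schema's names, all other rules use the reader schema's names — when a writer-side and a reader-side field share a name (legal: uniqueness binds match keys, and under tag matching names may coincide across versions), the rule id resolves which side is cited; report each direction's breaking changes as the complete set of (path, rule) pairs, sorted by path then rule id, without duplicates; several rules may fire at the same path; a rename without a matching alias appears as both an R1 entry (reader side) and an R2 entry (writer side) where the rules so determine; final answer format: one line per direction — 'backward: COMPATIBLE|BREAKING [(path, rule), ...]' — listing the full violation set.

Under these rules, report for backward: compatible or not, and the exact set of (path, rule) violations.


arrows below run writer -> reader for Device
backward for Device (reader v2, writer v1):
  extras: paired with writer extras (list<string> -> list<string>; writer required)
  weight has no writer counterpart
  retries: paired with writer age (int64 -> int64; writer optional)
  rating: paired with writer height (float32 -> float32; writer required)
  price has no writer counterpart
  seq: paired with writer seq (int64 -> int64; writer optional)
  price (writer side), unknown to reader
  violation R1 at price
  violation R1 at weight
  => 2 violation(s): backward is BREAKING for Device
checking off the Device differences that do not matter here:
  renamed field age to retries in record Device (alias age declared on the renamed field) -> fires no rule on Device, leaving the asked answer as it is
  renamed field height to rating in record Device (alias height declared on the renamed field) -> fires no rule on Device, leaving the asked answer as it is

backward: BREAKING [(price, R1), (weight, R1)]


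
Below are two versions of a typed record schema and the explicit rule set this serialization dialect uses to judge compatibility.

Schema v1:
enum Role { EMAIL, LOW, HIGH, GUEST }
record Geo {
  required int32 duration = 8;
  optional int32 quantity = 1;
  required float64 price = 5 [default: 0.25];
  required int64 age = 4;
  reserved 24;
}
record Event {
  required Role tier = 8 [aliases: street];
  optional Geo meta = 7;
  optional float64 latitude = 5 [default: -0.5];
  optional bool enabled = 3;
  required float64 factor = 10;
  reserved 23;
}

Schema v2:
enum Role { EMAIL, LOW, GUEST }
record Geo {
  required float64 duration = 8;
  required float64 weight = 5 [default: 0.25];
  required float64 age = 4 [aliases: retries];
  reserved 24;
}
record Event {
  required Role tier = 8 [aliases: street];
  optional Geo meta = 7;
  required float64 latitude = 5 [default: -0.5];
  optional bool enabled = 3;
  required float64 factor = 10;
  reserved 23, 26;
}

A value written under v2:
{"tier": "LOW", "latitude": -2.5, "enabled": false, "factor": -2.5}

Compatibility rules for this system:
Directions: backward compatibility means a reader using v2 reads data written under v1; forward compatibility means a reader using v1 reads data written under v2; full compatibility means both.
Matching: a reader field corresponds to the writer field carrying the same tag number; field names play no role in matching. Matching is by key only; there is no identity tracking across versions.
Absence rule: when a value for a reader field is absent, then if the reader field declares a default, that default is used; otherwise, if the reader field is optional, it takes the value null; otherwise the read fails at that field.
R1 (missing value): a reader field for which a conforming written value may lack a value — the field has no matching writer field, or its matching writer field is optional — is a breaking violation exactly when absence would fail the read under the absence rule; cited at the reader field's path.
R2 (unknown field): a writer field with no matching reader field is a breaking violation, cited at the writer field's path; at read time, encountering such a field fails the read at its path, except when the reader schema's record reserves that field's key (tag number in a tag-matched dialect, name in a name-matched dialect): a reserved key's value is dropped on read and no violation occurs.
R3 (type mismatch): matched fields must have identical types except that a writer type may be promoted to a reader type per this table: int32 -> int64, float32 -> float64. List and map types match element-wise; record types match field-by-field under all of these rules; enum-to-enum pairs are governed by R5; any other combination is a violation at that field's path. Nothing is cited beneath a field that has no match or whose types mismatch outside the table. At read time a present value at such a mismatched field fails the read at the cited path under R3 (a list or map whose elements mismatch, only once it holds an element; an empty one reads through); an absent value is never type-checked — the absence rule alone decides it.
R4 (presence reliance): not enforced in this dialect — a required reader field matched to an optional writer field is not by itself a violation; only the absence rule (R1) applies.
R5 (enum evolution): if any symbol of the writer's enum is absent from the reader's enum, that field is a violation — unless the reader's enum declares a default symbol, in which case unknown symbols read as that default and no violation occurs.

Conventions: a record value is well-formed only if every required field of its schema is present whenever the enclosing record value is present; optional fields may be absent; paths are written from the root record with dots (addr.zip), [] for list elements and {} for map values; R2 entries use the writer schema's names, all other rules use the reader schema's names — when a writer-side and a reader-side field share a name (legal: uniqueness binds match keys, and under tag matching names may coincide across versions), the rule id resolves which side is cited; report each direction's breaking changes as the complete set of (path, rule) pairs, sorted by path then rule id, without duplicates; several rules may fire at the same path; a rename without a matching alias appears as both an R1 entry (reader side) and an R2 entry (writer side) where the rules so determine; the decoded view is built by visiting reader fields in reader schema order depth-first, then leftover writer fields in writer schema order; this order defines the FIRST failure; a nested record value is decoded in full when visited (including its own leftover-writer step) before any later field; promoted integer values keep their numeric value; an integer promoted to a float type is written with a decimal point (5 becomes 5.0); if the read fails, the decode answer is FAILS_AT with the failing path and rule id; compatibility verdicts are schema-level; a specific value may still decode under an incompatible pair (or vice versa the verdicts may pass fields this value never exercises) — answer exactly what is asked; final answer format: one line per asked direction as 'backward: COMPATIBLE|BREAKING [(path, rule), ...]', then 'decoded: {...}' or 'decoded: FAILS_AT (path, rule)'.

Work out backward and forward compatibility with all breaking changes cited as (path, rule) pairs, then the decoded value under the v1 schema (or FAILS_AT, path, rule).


arrows below run writer -> reader for Event
backward on Event — v2 reading data written by v1:
  tier <- tier (Role -> Role, writer required)
  meta <- meta (Geo -> Geo, writer optional)
  latitude <- latitude (float64 -> float64, writer optional)
  enabled <- enabled (bool -> bool, writer optional)
  factor <- factor (float64 -> float64, writer required)
  meta.duration <- meta.duration (int32 -> float64, writer required)
  meta.weight <- meta.price (float64 -> float64, writer required)
  meta.age <- meta.age (int64 -> float64, writer required)
  meta.quantity (writer side), unknown to reader
  violation R3 at meta.age
  violation R3 at meta.duration
  violation R2 at meta.quantity
  violation R5 at tier
  => backward: BREAKING (4)
forward on Event — v1 reading data written by v2:
  tier <- tier (Role -> Role, writer required)
  meta <- meta (Geo -> Geo, writer optional)
  latitude <- latitude (float64 -> float64, writer required)
  enabled <- enabled (bool -> bool, writer optional)
  factor <- factor (float64 -> float64, writer required)
  meta.duration <- meta.duration (float64 -> int32, writer required)
  no writer field matches reader meta.quantity
  meta.price <- meta.weight (float64 -> float64, writer required)
  meta.age <- meta.age (float64 -> int64, writer required)
  violation R3 at meta.age
  violation R3 at meta.duration
  => forward: BREAKING (2)
decoding the Event value with the v1 reader:
  tier := "LOW"
  meta := null (absent, optional -> null)
  latitude := -2.5
  enabled := false
  factor := -2.5
  => decoded: {"tier": "LOW", "meta": null, "latitude": -2.5, "enabled": false, "factor": -2.5}

backward: BREAKING [(meta.age, R3), (meta.duration, R3), (meta.quantity, R2), (tier, R5)]; forward: BREAKING [(meta.age, R3), (meta.duration, R3)]; decoded: {"tier": "LOW", "meta": null, "latitude": -2.5, "enabled": false, "factor": -2.5}


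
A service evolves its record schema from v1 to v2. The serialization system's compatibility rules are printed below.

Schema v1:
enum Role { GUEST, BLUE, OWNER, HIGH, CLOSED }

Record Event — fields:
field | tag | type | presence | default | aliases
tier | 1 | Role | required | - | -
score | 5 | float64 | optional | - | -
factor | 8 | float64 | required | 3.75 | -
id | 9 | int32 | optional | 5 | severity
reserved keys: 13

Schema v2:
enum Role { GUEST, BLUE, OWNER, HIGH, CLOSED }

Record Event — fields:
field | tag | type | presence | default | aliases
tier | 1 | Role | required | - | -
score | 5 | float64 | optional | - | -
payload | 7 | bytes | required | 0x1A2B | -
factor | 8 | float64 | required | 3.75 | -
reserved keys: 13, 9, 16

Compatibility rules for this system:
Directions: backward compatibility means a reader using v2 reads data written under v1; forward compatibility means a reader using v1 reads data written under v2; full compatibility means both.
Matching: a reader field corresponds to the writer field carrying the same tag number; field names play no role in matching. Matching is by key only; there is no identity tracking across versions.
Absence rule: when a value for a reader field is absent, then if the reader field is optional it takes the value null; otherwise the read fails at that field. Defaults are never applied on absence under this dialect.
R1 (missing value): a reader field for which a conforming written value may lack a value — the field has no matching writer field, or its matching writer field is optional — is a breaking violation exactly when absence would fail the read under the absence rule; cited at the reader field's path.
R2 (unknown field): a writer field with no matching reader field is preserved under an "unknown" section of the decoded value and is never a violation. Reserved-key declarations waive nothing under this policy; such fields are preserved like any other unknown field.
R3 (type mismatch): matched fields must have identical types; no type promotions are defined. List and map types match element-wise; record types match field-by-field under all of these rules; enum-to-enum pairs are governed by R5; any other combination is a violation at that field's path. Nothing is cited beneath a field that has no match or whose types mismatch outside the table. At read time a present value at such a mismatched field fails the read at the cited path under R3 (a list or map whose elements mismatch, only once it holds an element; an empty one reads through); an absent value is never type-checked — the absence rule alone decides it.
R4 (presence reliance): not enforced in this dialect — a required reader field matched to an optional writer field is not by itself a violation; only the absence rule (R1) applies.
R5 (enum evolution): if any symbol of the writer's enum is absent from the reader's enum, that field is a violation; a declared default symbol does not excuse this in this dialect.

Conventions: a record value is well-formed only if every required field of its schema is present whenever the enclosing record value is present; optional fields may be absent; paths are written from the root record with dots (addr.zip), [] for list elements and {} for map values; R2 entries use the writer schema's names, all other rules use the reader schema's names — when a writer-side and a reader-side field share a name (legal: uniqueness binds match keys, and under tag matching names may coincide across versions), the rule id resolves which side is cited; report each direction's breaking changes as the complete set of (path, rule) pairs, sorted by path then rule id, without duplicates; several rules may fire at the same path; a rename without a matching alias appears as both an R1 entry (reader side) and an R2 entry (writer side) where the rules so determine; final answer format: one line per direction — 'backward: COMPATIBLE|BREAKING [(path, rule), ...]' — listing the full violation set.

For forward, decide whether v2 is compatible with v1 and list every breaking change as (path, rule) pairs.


arrows below run writer -> reader for Event
forward for Event (reader v1, writer v2):
  tier: paired with writer tier (Role -> Role; writer required)
  score: paired with writer score (float64 -> float64; writer optional)
  factor: paired with writer factor (float64 -> float64; writer required)
  id has no writer counterpart
  payload (writer side), unknown to reader
  nothing fires on Event: forward is COMPATIBLE
diffs on Event not affecting the asked answer:
  added field payload to record Event: required bytes, tag 7, default 0x1A2B (in v2 it sits immediately before factor) -> affects backward compatibility only, which is not asked
  removed field id from record Event (its key 9 joins the reserved list) -> fires no rule on Event, leaving the asked answer as it is

forward: COMPATIBLE []


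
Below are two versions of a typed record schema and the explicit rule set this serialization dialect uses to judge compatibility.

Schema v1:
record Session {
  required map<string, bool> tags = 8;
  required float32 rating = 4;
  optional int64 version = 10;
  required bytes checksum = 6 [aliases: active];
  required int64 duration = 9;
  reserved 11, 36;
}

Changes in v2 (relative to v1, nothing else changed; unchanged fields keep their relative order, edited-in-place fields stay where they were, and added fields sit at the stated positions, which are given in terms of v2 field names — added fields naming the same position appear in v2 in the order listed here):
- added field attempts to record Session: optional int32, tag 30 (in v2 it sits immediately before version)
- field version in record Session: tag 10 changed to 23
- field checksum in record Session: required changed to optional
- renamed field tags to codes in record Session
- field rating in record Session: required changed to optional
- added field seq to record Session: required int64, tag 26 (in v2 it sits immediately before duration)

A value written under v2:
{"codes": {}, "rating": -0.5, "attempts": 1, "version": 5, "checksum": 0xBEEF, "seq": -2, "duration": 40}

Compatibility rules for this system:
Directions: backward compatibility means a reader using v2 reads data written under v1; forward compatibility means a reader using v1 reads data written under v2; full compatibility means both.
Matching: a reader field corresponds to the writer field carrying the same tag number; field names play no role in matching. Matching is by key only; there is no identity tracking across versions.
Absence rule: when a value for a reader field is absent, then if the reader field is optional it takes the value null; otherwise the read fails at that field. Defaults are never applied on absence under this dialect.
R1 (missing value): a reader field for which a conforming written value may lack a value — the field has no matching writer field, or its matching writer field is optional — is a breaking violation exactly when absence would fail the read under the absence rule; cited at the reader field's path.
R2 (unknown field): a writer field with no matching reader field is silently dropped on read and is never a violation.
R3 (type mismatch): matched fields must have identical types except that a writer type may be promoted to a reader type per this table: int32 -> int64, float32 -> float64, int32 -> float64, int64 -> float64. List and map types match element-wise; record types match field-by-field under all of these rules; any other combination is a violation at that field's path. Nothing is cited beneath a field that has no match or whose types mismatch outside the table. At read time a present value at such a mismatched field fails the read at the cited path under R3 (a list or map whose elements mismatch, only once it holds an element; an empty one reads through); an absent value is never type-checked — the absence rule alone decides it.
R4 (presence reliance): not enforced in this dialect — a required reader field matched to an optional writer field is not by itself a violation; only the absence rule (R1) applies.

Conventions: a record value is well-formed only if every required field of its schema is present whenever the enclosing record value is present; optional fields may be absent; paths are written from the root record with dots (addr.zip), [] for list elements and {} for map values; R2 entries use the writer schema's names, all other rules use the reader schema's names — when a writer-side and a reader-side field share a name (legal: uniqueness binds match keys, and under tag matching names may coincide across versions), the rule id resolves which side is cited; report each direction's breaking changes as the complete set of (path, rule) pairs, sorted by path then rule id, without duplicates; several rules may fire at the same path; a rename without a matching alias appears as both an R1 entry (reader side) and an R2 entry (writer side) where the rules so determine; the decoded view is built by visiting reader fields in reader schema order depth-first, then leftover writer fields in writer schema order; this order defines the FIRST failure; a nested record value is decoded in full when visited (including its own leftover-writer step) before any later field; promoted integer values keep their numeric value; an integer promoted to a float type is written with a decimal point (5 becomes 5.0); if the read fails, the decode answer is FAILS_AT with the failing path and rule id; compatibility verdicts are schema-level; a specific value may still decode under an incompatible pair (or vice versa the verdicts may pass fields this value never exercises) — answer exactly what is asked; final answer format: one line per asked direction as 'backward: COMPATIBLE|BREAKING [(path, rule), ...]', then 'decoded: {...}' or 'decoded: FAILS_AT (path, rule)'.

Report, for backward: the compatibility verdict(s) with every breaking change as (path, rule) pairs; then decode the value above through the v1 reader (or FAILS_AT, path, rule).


each type pair in Session: writer, then reader
checking backward for Session: reader v2 against writer v1:
  codes: paired with writer tags (map<string, bool> -> map<string, bool>; writer required)
  rating: paired with writer rating (float32 -> float32; writer required)
  attempts: no writer-side match
  version: no writer-side match
  checksum: paired with writer checksum (bytes -> bytes; writer required)
  seq: no writer-side match
  duration: paired with writer duration (int64 -> int64; writer required)
  writer field version has no reader counterpart
  rule R1 violated at seq
  backward on Session therefore BREAKING (1)
decode walk for Session under reader schema v1:
  tags := {} (from writer codes)
  rating := -0.5
  version := null (missing; optional => null)
  checksum := 0xBEEF
  duration := 40
  writer attempts: no reader field; dropped
  writer version: no reader field; dropped
  writer seq: no reader field; dropped
  => decoded: {"tags": {}, "rating": -0.5, "version": null, "checksum": 0xBEEF, "duration": 40}
checking off the Session differences that do not matter here:
  field checksum in record Session: required changed to optional -> affects forward compatibility only, which is not asked
  renamed field tags to codes in record Session -> fires no rule on Session, leaving the asked answer as it is
  field rating in record Session: required changed to optional -> affects forward compatibility only, which is not asked
  added field attempts to record Session: optional int32, tag 30 (in v2 it sits immediately before version) -> fires no rule on Session, leaving the asked answer as it is

backward: BREAKING [(seq, R1)]; decoded: {"tags": {}, "rating": -0.5, "version": null, "checksum": 0xBEEF, "duration": 40}
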